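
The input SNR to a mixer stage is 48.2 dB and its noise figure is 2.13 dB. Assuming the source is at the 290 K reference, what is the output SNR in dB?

By definition F = SNR_in/SNR_out, so in dB: SNR_out = SNR_in − NF
SNR_out = 48.2 − 2.13 = 46.07 dB

46.07 dB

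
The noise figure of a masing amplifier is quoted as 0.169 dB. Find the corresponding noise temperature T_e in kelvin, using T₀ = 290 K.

11.5 K

F = 10^(0.169/10) = 1.03968
T_e = (F − 1)·T₀ = (1.03968 − 1) × 290 = 11.5 K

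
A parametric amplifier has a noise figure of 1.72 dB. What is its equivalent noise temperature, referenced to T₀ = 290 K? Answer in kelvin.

141 K

F = 10^(1.72/10) = 1.48594
T_e = (F − 1)·T₀ = (1.48594 − 1) × 290 = 141 K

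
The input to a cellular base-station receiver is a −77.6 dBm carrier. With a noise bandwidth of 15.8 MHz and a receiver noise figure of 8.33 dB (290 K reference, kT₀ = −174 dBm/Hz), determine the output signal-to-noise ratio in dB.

Noise floor: N = −174 + 10 log₁₀(B) + NF
10 log₁₀(1.58×10⁷) = 71.99 dB
N = −174 + 71.99 + 8.33 = −93.68 dBm
SNR = P_sig − N = −77.6 − (−93.68) = 16.08 dB → 16.1 dB

16.1 dB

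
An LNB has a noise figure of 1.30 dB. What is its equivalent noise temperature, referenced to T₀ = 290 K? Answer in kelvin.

101 K

F = 10^(1.30/10) = 1.34896
T_e = (F − 1)·T₀ = (1.34896 − 1) × 290 = 101 K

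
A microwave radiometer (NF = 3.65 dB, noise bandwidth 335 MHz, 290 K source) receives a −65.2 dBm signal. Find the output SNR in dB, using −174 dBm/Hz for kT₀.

19.9 dB

Noise floor: N = −174 + 10 log₁₀(B) + NF
10 log₁₀(3.35×10⁸) = 85.25 dB
N = −174 + 85.25 + 3.65 = −85.10 dBm
SNR = P_sig − N = −65.2 − (−85.10) = 19.90 dB → 19.9 dB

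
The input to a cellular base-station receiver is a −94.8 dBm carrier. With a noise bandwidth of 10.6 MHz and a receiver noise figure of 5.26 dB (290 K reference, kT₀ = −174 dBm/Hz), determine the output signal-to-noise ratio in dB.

Noise floor: N = −174 + 10 log₁₀(B) + NF
10 log₁₀(1.06×10⁷) = 70.25 dB
N = −174 + 70.25 + 5.26 = −98.49 dBm
SNR = P_sig − N = −94.8 − (−98.49) = 3.69 dB → 3.7 dB

3.7 dB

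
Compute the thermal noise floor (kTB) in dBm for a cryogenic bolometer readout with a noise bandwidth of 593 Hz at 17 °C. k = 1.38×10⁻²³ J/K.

−146.2 dBm

T = 17 °C + 273.15 = 290.15 K
P_n = kTB = 1.38×10⁻²³ × 290.15 × 5.93×10² = 2.37×10⁻¹⁸ W
In dBm: 10 log₁₀(2.37×10⁻¹⁸ / 10⁻³) = −146.2 dBm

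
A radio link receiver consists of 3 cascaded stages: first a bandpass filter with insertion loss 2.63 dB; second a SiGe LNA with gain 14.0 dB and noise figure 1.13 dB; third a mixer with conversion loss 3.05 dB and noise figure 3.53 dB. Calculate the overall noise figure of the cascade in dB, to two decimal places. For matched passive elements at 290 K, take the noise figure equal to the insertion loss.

3.92 dB

Convert to linear (a loss of L dB is a gain of −L dB): F_i = 10^(NF_i/10), G_i = 10^(G_i,dB/10)
  Stage 1: F_1 = 10^(2.63/10) = 1.832, G_1 = 10^(−2.63/10) = 0.5458
  Stage 2: F_2 = 10^(1.13/10) = 1.297, G_2 = 10^(14.0/10) = 25.12
  Stage 3: F_3 = 10^(3.53/10) = 2.254, G_3 = 10^(−3.05/10) = 0.4955
Friis cascade:
  F = 1.832 + (1.297 − 1)/0.5458 + (2.254 − 1)/13.71 = 2.468
NF = 10 log₁₀(2.468) = 3.92 dB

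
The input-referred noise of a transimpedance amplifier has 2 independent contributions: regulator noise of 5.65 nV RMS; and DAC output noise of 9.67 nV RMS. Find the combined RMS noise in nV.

11.2 nV

Uncorrelated sources add in power (mean-square): V_tot = √(ΣV_i²)
V_tot = √[(5.65×10⁻⁹)² + (9.67×10⁻⁹)²] = 1.12×10⁻⁸ V = 11.2 nV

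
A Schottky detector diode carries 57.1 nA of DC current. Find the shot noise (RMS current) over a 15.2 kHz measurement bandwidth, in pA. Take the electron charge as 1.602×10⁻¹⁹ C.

16.7 pA

I_n = √(2qI·B)
2qI·B = 2 × 1.602×10⁻¹⁹ × 5.71×10⁻⁸ × 1.52×10⁴ = 2.78×10⁻²² A²
I_n = √(2.78×10⁻²²) = 1.67×10⁻¹¹ A = 16.7 pA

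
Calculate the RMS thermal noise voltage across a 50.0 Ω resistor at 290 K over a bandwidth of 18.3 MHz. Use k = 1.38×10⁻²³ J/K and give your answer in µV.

3.83 µV

V_n = √(4kTRB)
4kTRB = 4 × 1.38×10⁻²³ × 290 × 5.00×10¹ × 1.83×10⁷ = 1.46×10⁻¹¹ V²
V_n = √(1.46×10⁻¹¹) = 3.83×10⁻⁶ V = 3.83 µV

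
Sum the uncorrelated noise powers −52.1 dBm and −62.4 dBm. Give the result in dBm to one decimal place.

−51.7 dBm

Convert to linear, add, convert back:
P₁ = 6.17×10⁻⁹ W, P₂ = 5.75×10⁻¹⁰ W
P_tot = 6.74×10⁻⁹ W → 10 log₁₀(P_tot / 10⁻³) = −51.7 dBm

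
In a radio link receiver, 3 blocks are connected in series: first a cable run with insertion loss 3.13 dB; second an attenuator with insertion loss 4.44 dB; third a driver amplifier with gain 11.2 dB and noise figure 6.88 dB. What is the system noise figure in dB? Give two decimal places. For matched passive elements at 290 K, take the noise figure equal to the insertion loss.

Convert to linear (a loss of L dB is a gain of −L dB): F_i = 10^(NF_i/10), G_i = 10^(G_i,dB/10)
  Stage 1: F_1 = 10^(3.13/10) = 2.056, G_1 = 10^(−3.13/10) = 0.4864
  Stage 2: F_2 = 10^(4.44/10) = 2.780, G_2 = 10^(−4.44/10) = 0.3597
  Stage 3: F_3 = 10^(6.88/10) = 4.875, G_3 = 10^(11.2/10) = 13.18
Friis cascade:
  F = 2.056 + (2.780 − 1)/0.4864 + (4.875 − 1)/0.1750 = 27.86
NF = 10 log₁₀(27.86) = 14.45 dB

14.45 dB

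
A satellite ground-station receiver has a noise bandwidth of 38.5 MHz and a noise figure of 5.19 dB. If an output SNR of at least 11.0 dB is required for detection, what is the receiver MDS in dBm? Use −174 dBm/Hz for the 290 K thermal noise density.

Sensitivity = −174 + 10 log₁₀(B) + NF + SNR_min
= −174 + 75.85 + 5.19 + 11.0
= −81.96 dBm → −82.0 dBm

−82.0 dBm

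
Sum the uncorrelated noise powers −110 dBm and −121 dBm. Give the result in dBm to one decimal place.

−109.7 dBm

Convert to linear, add, convert back:
P₁ = 1.00×10⁻¹⁴ W, P₂ = 7.94×10⁻¹⁶ W
P_tot = 1.08×10⁻¹⁴ W → 10 log₁₀(P_tot / 10⁻³) = −109.7 dBm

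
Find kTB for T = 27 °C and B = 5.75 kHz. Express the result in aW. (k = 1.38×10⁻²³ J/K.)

T = 27 °C + 273.15 = 300.15 K
P_n = kTB = 1.38×10⁻²³ × 300.15 × 5.75×10³ = 2.38×10⁻¹⁷ W = 23.8 aW

23.8 aW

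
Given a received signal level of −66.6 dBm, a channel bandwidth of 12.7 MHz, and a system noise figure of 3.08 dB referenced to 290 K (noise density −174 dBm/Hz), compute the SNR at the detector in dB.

Noise floor: N = −174 + 10 log₁₀(B) + NF
10 log₁₀(1.27×10⁷) = 71.04 dB
N = −174 + 71.04 + 3.08 = −99.88 dBm
SNR = P_sig − N = −66.6 − (−99.88) = 33.28 dB → 33.3 dB

33.3 dB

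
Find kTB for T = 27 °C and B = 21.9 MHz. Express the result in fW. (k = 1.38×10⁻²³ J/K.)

90.7 fW

T = 27 °C + 273.15 = 300.15 K
P_n = kTB = 1.38×10⁻²³ × 300.15 × 2.19×10⁷ = 9.07×10⁻¹⁴ W = 90.7 fW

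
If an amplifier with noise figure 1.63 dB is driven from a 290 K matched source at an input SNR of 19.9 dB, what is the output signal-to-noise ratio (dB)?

18.27 dB

By definition F = SNR_in/SNR_out, so in dB: SNR_out = SNR_in − NF
SNR_out = 19.9 − 1.63 = 18.27 dB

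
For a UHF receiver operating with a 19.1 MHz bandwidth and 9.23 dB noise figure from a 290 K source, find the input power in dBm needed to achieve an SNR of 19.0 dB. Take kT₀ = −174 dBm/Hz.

Sensitivity = −174 + 10 log₁₀(B) + NF + SNR_min
= −174 + 72.81 + 9.23 + 19.0
= −72.96 dBm → −73.0 dBm

−73.0 dBm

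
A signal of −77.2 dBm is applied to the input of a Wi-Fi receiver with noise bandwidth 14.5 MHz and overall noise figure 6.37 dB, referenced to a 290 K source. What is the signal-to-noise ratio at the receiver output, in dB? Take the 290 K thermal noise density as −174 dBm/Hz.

Noise floor: N = −174 + 10 log₁₀(B) + NF
10 log₁₀(1.45×10⁷) = 71.61 dB
N = −174 + 71.61 + 6.37 = −96.02 dBm
SNR = P_sig − N = −77.2 − (−96.02) = 18.82 dB → 18.8 dB

18.8 dB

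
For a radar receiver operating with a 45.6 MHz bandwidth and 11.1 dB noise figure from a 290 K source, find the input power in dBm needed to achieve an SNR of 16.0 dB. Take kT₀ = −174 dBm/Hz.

Sensitivity = −174 + 10 log₁₀(B) + NF + SNR_min
= −174 + 76.59 + 11.1 + 16.0
= −70.31 dBm → −70.3 dBm

−70.3 dBm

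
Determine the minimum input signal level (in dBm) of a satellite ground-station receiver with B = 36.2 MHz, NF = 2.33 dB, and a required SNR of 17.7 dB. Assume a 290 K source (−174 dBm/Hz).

Sensitivity = −174 + 10 log₁₀(B) + NF + SNR_min
= −174 + 75.59 + 2.33 + 17.7
= −78.38 dBm → −78.4 dBm

−78.4 dBm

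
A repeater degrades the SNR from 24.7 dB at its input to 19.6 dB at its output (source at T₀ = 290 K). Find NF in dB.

5.1 dB

NF (dB) = SNR_in(dB) − SNR_out(dB) when the source is at T₀
NF = 24.7 − 19.6 = 5.1 dB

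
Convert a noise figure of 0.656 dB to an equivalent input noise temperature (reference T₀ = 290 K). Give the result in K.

47.3 K

F = 10^(0.656/10) = 1.16305
T_e = (F − 1)·T₀ = (1.16305 − 1) × 290 = 47.3 K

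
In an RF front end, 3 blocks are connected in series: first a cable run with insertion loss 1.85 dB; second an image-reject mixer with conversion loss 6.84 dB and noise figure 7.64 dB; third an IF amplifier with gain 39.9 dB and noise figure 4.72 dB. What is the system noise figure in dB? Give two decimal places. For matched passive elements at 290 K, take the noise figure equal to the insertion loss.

Convert to linear (a loss of L dB is a gain of −L dB): F_i = 10^(NF_i/10), G_i = 10^(G_i,dB/10)
  Stage 1: F_1 = 10^(1.85/10) = 1.531, G_1 = 10^(−1.85/10) = 0.6531
  Stage 2: F_2 = 10^(7.64/10) = 5.808, G_2 = 10^(−6.84/10) = 0.2070
  Stage 3: F_3 = 10^(4.72/10) = 2.965, G_3 = 10^(39.9/10) = 9772
Friis cascade:
  F = 1.531 + (5.808 − 1)/0.6531 + (2.965 − 1)/0.1352 = 23.42
NF = 10 log₁₀(23.42) = 13.70 dB

13.70 dB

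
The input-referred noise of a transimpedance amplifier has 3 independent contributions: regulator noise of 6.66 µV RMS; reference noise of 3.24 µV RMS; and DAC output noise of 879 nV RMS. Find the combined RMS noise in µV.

7.46 µV

Uncorrelated sources add in power (mean-square): V_tot = √(ΣV_i²)
V_tot = √[(6.66×10⁻⁶)² + (3.24×10⁻⁶)² + (8.79×10⁻⁷)²] = 7.46×10⁻⁶ V = 7.46 µV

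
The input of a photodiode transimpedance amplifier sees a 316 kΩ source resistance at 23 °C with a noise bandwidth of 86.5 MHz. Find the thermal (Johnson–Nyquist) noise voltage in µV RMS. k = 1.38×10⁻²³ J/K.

668 µV

T = 23 °C + 273.15 = 296.15 K
V_n = √(4kTRB)
4kTRB = 4 × 1.38×10⁻²³ × 296.15 × 3.16×10⁵ × 8.65×10⁷ = 4.47×10⁻⁷ V²
V_n = √(4.47×10⁻⁷) = 6.68×10⁻⁴ V = 668 µV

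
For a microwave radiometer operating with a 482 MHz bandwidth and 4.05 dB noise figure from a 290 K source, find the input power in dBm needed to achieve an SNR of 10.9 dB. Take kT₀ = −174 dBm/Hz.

Sensitivity = −174 + 10 log₁₀(B) + NF + SNR_min
= −174 + 86.83 + 4.05 + 10.9
= −72.22 dBm → −72.2 dBm

−72.2 dBm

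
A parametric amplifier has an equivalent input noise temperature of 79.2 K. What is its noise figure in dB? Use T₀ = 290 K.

1.05 dB

F = 1 + T_e/T₀ = 1 + 79.2/290 = 1.2731
NF = 10 log₁₀(1.2731) = 1.05 dB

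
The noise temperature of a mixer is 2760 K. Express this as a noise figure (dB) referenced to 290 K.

F = 1 + T_e/T₀ = 1 + 2760/290 = 10.5172
NF = 10 log₁₀(10.5172) = 10.22 dB

10.22 dB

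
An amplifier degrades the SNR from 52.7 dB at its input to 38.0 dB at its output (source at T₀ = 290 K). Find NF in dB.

14.7 dB

NF (dB) = SNR_in(dB) − SNR_out(dB) when the source is at T₀
NF = 52.7 − 38.0 = 14.7 dB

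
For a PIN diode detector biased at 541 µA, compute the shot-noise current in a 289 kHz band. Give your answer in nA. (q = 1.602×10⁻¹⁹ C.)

7.08 nA

I_n = √(2qI·B)
2qI·B = 2 × 1.602×10⁻¹⁹ × 5.41×10⁻⁴ × 2.89×10⁵ = 5.01×10⁻¹⁷ A²
I_n = √(5.01×10⁻¹⁷) = 7.08×10⁻⁹ A = 7.08 nA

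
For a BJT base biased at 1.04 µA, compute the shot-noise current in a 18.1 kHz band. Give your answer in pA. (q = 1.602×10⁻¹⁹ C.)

I_n = √(2qI·B)
2qI·B = 2 × 1.602×10⁻¹⁹ × 1.04×10⁻⁶ × 1.81×10⁴ = 6.03×10⁻²¹ A²
I_n = √(6.03×10⁻²¹) = 7.77×10⁻¹¹ A = 77.7 pA

77.7 pA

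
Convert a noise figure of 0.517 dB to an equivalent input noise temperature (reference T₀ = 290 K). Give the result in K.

36.7 K

F = 10^(0.517/10) = 1.12642
T_e = (F − 1)·T₀ = (1.12642 − 1) × 290 = 36.7 K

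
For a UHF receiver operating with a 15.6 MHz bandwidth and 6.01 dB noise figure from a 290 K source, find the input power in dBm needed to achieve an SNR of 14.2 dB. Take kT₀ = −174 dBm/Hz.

−81.9 dBm

Sensitivity = −174 + 10 log₁₀(B) + NF + SNR_min
= −174 + 71.93 + 6.01 + 14.2
= −81.86 dBm → −81.9 dBm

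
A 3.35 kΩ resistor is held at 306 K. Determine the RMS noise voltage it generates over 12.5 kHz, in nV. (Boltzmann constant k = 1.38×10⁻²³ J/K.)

V_n = √(4kTRB)
4kTRB = 4 × 1.38×10⁻²³ × 306 × 3.35×10³ × 1.25×10⁴ = 7.07×10⁻¹³ V²
V_n = √(7.07×10⁻¹³) = 8.41×10⁻⁷ V = 841 nV

841 nV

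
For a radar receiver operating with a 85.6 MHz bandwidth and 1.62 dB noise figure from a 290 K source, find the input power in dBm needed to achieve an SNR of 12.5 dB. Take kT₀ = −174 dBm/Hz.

Sensitivity = −174 + 10 log₁₀(B) + NF + SNR_min
= −174 + 79.32 + 1.62 + 12.5
= −80.56 dBm → −80.6 dBm

−80.6 dBm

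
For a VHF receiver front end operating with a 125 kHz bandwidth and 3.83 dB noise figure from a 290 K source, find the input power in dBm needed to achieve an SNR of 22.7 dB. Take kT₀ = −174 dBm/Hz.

Sensitivity = −174 + 10 log₁₀(B) + NF + SNR_min
= −174 + 50.97 + 3.83 + 22.7
= −96.50 dBm → −96.5 dBm

−96.5 dBm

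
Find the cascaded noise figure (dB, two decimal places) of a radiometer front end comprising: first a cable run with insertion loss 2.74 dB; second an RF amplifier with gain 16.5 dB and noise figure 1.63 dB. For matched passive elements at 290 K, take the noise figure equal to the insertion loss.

4.37 dB

Convert to linear (a loss of L dB is a gain of −L dB): F_i = 10^(NF_i/10), G_i = 10^(G_i,dB/10)
  Stage 1: F_1 = 10^(2.74/10) = 1.879, G_1 = 10^(−2.74/10) = 0.5321
  Stage 2: F_2 = 10^(1.63/10) = 1.455, G_2 = 10^(16.5/10) = 44.67
Friis cascade:
  F = 1.879 + (1.455 − 1)/0.5321 = 2.735
NF = 10 log₁₀(2.735) = 4.37 dB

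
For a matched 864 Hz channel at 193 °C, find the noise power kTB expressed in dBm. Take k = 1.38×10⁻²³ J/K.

−142.6 dBm

T = 193 °C + 273.15 = 466.15 K
P_n = kTB = 1.38×10⁻²³ × 466.15 × 8.64×10² = 5.56×10⁻¹⁸ W
In dBm: 10 log₁₀(5.56×10⁻¹⁸ / 10⁻³) = −142.6 dBm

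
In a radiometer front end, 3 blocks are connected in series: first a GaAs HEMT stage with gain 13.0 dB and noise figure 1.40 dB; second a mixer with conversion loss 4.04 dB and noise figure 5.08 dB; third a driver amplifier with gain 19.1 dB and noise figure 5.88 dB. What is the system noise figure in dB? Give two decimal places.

2.69 dB

Convert to linear (a loss of L dB is a gain of −L dB): F_i = 10^(NF_i/10), G_i = 10^(G_i,dB/10)
  Stage 1: F_1 = 10^(1.40/10) = 1.380, G_1 = 10^(13.0/10) = 19.95
  Stage 2: F_2 = 10^(5.08/10) = 3.221, G_2 = 10^(−4.04/10) = 0.3945
  Stage 3: F_3 = 10^(5.88/10) = 3.873, G_3 = 10^(19.1/10) = 81.28
Friis cascade:
  F = 1.380 + (3.221 − 1)/19.95 + (3.873 − 1)/7.870 = 1.857
NF = 10 log₁₀(1.857) = 2.69 dB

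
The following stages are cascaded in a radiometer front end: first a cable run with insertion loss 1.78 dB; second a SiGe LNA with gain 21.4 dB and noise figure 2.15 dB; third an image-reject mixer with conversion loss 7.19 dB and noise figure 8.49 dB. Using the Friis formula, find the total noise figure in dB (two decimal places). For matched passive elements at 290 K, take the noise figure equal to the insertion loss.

4.04 dB

Convert to linear (a loss of L dB is a gain of −L dB): F_i = 10^(NF_i/10), G_i = 10^(G_i,dB/10)
  Stage 1: F_1 = 10^(1.78/10) = 1.507, G_1 = 10^(−1.78/10) = 0.6637
  Stage 2: F_2 = 10^(2.15/10) = 1.641, G_2 = 10^(21.4/10) = 138.0
  Stage 3: F_3 = 10^(8.49/10) = 7.063, G_3 = 10^(−7.19/10) = 0.1910
Friis cascade:
  F = 1.507 + (1.641 − 1)/0.6637 + (7.063 − 1)/91.62 = 2.538
NF = 10 log₁₀(2.538) = 4.04 dB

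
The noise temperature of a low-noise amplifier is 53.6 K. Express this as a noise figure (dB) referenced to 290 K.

F = 1 + T_e/T₀ = 1 + 53.6/290 = 1.18483
NF = 10 log₁₀(1.18483) = 0.737 dB

0.737 dB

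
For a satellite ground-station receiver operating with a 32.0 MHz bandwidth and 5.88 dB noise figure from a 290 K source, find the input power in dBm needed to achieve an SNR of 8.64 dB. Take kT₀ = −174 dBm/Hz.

Sensitivity = −174 + 10 log₁₀(B) + NF + SNR_min
= −174 + 75.05 + 5.88 + 8.64
= −84.43 dBm → −84.4 dBm

−84.4 dBm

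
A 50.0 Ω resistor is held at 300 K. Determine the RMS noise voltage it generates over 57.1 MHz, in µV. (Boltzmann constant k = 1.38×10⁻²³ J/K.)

V_n = √(4kTRB)
4kTRB = 4 × 1.38×10⁻²³ × 300 × 5.00×10¹ × 5.71×10⁷ = 4.73×10⁻¹¹ V²
V_n = √(4.73×10⁻¹¹) = 6.88×10⁻⁶ V = 6.88 µV

6.88 µV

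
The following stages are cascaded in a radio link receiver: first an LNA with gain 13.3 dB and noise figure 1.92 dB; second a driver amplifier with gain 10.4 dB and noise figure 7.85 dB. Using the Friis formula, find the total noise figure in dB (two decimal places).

2.54 dB

Convert to linear (a loss of L dB is a gain of −L dB): F_i = 10^(NF_i/10), G_i = 10^(G_i,dB/10)
  Stage 1: F_1 = 10^(1.92/10) = 1.556, G_1 = 10^(13.3/10) = 21.38
  Stage 2: F_2 = 10^(7.85/10) = 6.095, G_2 = 10^(10.4/10) = 10.96
Friis cascade:
  F = 1.556 + (6.095 − 1)/21.38 = 1.794
NF = 10 log₁₀(1.794) = 2.54 dB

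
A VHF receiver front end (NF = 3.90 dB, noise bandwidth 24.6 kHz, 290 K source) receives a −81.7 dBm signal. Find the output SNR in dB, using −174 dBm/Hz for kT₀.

Noise floor: N = −174 + 10 log₁₀(B) + NF
10 log₁₀(2.46×10⁴) = 43.91 dB
N = −174 + 43.91 + 3.90 = −126.19 dBm
SNR = P_sig − N = −81.7 − (−126.19) = 44.49 dB → 44.5 dB

44.5 dB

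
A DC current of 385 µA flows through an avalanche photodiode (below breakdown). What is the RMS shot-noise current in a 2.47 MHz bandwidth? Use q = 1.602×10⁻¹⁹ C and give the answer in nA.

I_n = √(2qI·B)
2qI·B = 2 × 1.602×10⁻¹⁹ × 3.85×10⁻⁴ × 2.47×10⁶ = 3.05×10⁻¹⁶ A²
I_n = √(3.05×10⁻¹⁶) = 1.75×10⁻⁸ A = 17.5 nA

17.5 nA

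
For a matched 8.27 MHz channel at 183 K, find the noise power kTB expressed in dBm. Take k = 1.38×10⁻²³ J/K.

P_n = kTB = 1.38×10⁻²³ × 183 × 8.27×10⁶ = 2.09×10⁻¹⁴ W
In dBm: 10 log₁₀(2.09×10⁻¹⁴ / 10⁻³) = −106.8 dBm

−106.8 dBm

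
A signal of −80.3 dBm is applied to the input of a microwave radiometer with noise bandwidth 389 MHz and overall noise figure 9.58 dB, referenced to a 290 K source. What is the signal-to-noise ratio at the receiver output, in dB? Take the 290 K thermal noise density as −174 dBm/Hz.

−1.8 dB

Noise floor: N = −174 + 10 log₁₀(B) + NF
10 log₁₀(3.89×10⁸) = 85.9 dB
N = −174 + 85.9 + 9.58 = −78.52 dBm
SNR = P_sig − N = −80.3 − (−78.52) = −1.78 dB → −1.8 dB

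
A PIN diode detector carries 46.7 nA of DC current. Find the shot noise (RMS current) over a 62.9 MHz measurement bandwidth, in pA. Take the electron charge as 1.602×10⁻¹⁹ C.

I_n = √(2qI·B)
2qI·B = 2 × 1.602×10⁻¹⁹ × 4.67×10⁻⁸ × 6.29×10⁷ = 9.41×10⁻¹⁹ A²
I_n = √(9.41×10⁻¹⁹) = 9.70×10⁻¹⁰ A = 970 pA

970 pA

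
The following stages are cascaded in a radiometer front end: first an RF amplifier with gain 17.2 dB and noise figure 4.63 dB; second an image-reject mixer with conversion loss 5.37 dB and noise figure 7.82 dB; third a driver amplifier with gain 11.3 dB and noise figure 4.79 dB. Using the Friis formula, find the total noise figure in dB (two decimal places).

Convert to linear (a loss of L dB is a gain of −L dB): F_i = 10^(NF_i/10), G_i = 10^(G_i,dB/10)
  Stage 1: F_1 = 10^(4.63/10) = 2.904, G_1 = 10^(17.2/10) = 52.48
  Stage 2: F_2 = 10^(7.82/10) = 6.053, G_2 = 10^(−5.37/10) = 0.2904
  Stage 3: F_3 = 10^(4.79/10) = 3.013, G_3 = 10^(11.3/10) = 13.49
Friis cascade:
  F = 2.904 + (6.053 − 1)/52.48 + (3.013 − 1)/15.24 = 3.132
NF = 10 log₁₀(3.132) = 4.96 dB

4.96 dB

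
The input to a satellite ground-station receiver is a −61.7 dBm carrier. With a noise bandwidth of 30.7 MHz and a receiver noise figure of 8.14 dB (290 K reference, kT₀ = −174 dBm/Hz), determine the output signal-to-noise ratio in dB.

29.3 dB

Noise floor: N = −174 + 10 log₁₀(B) + NF
10 log₁₀(3.07×10⁷) = 74.87 dB
N = −174 + 74.87 + 8.14 = −90.99 dBm
SNR = P_sig − N = −61.7 − (−90.99) = 29.29 dB → 29.3 dB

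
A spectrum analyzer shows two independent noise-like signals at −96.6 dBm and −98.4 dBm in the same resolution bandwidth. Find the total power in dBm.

Convert to linear, add, convert back:
P₁ = 2.19×10⁻¹³ W, P₂ = 1.45×10⁻¹³ W
P_tot = 3.63×10⁻¹³ W → 10 log₁₀(P_tot / 10⁻³) = −94.4 dBm

−94.4 dBm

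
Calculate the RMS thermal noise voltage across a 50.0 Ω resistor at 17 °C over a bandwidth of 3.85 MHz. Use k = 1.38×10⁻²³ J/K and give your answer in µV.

1.76 µV

T = 17 °C + 273.15 = 290.15 K
V_n = √(4kTRB)
4kTRB = 4 × 1.38×10⁻²³ × 290.15 × 5.00×10¹ × 3.85×10⁶ = 3.08×10⁻¹² V²
V_n = √(3.08×10⁻¹²) = 1.76×10⁻⁶ V = 1.76 µV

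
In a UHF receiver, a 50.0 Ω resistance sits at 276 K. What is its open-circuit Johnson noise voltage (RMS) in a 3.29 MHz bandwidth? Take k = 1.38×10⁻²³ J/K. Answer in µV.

1.58 µV

V_n = √(4kTRB)
4kTRB = 4 × 1.38×10⁻²³ × 276 × 5.00×10¹ × 3.29×10⁶ = 2.51×10⁻¹² V²
V_n = √(2.51×10⁻¹²) = 1.58×10⁻⁶ V = 1.58 µV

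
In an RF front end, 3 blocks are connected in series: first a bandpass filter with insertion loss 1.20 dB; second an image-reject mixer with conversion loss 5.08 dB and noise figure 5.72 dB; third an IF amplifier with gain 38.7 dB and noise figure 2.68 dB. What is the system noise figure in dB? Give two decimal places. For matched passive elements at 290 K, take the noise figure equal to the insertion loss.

Convert to linear (a loss of L dB is a gain of −L dB): F_i = 10^(NF_i/10), G_i = 10^(G_i,dB/10)
  Stage 1: F_1 = 10^(1.20/10) = 1.318, G_1 = 10^(−1.20/10) = 0.7586
  Stage 2: F_2 = 10^(5.72/10) = 3.733, G_2 = 10^(−5.08/10) = 0.3105
  Stage 3: F_3 = 10^(2.68/10) = 1.854, G_3 = 10^(38.7/10) = 7413
Friis cascade:
  F = 1.318 + (3.733 − 1)/0.7586 + (1.854 − 1)/0.2355 = 8.545
NF = 10 log₁₀(8.545) = 9.32 dB

9.32 dB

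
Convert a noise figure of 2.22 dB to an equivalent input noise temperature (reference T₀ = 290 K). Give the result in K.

F = 10^(2.22/10) = 1.66725
T_e = (F − 1)·T₀ = (1.66725 − 1) × 290 = 194 K

194 K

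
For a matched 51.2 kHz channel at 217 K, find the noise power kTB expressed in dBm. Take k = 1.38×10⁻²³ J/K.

−128.1 dBm

P_n = kTB = 1.38×10⁻²³ × 217 × 5.12×10⁴ = 1.53×10⁻¹⁶ W
In dBm: 10 log₁₀(1.53×10⁻¹⁶ / 10⁻³) = −128.1 dBm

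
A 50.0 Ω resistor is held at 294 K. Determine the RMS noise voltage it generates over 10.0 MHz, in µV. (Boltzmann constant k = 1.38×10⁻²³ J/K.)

2.85 µV

V_n = √(4kTRB)
4kTRB = 4 × 1.38×10⁻²³ × 294 × 5.00×10¹ × 1.00×10⁷ = 8.11×10⁻¹² V²
V_n = √(8.11×10⁻¹²) = 2.85×10⁻⁶ V = 2.85 µV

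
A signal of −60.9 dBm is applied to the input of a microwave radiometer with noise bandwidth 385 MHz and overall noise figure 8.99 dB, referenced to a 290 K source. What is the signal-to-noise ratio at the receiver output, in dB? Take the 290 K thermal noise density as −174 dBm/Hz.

18.3 dB

Noise floor: N = −174 + 10 log₁₀(B) + NF
10 log₁₀(3.85×10⁸) = 85.85 dB
N = −174 + 85.85 + 8.99 = −79.16 dBm
SNR = P_sig − N = −60.9 − (−79.16) = 18.26 dB → 18.3 dB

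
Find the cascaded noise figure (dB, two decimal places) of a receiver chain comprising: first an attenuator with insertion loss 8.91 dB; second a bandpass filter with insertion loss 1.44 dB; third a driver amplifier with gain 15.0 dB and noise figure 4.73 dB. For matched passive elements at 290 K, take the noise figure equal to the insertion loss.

Convert to linear (a loss of L dB is a gain of −L dB): F_i = 10^(NF_i/10), G_i = 10^(G_i,dB/10)
  Stage 1: F_1 = 10^(8.91/10) = 7.780, G_1 = 10^(−8.91/10) = 0.1285
  Stage 2: F_2 = 10^(1.44/10) = 1.393, G_2 = 10^(−1.44/10) = 0.7178
  Stage 3: F_3 = 10^(4.73/10) = 2.972, G_3 = 10^(15.0/10) = 31.62
Friis cascade:
  F = 7.780 + (1.393 − 1)/0.1285 + (2.972 − 1)/0.09226 = 32.21
NF = 10 log₁₀(32.21) = 15.08 dB

15.08 dB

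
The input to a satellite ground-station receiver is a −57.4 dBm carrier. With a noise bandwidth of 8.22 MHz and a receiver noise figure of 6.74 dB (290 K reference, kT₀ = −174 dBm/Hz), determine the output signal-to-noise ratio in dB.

Noise floor: N = −174 + 10 log₁₀(B) + NF
10 log₁₀(8.22×10⁶) = 69.15 dB
N = −174 + 69.15 + 6.74 = −98.11 dBm
SNR = P_sig − N = −57.4 − (−98.11) = 40.71 dB → 40.7 dB

40.7 dB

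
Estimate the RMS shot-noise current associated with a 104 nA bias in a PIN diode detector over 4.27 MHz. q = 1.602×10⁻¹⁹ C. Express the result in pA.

377 pA

I_n = √(2qI·B)
2qI·B = 2 × 1.602×10⁻¹⁹ × 1.04×10⁻⁷ × 4.27×10⁶ = 1.42×10⁻¹⁹ A²
I_n = √(1.42×10⁻¹⁹) = 3.77×10⁻¹⁰ A = 377 pA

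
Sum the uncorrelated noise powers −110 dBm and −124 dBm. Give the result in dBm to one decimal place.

Convert to linear, add, convert back:
P₁ = 1.00×10⁻¹⁴ W, P₂ = 3.98×10⁻¹⁶ W
P_tot = 1.04×10⁻¹⁴ W → 10 log₁₀(P_tot / 10⁻³) = −109.8 dBm

−109.8 dBm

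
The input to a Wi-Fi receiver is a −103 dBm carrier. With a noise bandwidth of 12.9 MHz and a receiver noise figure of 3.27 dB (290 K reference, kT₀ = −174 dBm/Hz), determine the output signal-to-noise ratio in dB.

Noise floor: N = −174 + 10 log₁₀(B) + NF
10 log₁₀(1.29×10⁷) = 71.11 dB
N = −174 + 71.11 + 3.27 = −99.62 dBm
SNR = P_sig − N = −103 − (−99.62) = −3.38 dB → −3.4 dB

−3.4 dB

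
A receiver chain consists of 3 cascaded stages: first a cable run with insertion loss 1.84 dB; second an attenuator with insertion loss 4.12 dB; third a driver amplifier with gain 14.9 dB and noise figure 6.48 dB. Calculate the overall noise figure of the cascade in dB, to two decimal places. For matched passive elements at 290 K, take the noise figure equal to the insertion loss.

12.44 dB

Convert to linear (a loss of L dB is a gain of −L dB): F_i = 10^(NF_i/10), G_i = 10^(G_i,dB/10)
  Stage 1: F_1 = 10^(1.84/10) = 1.528, G_1 = 10^(−1.84/10) = 0.6546
  Stage 2: F_2 = 10^(4.12/10) = 2.582, G_2 = 10^(−4.12/10) = 0.3873
  Stage 3: F_3 = 10^(6.48/10) = 4.446, G_3 = 10^(14.9/10) = 30.90
Friis cascade:
  F = 1.528 + (2.582 − 1)/0.6546 + (4.446 − 1)/0.2535 = 17.54
NF = 10 log₁₀(17.54) = 12.44 dB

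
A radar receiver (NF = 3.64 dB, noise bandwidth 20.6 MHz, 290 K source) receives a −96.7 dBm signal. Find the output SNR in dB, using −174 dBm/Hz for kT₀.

Noise floor: N = −174 + 10 log₁₀(B) + NF
10 log₁₀(2.06×10⁷) = 73.14 dB
N = −174 + 73.14 + 3.64 = −97.22 dBm
SNR = P_sig − N = −96.7 − (−97.22) = 0.52 dB → 0.5 dB

0.5 dB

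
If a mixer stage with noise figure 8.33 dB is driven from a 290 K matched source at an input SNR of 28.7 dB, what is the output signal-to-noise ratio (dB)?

20.37 dB

By definition F = SNR_in/SNR_out, so in dB: SNR_out = SNR_in − NF
SNR_out = 28.7 − 8.33 = 20.37 dB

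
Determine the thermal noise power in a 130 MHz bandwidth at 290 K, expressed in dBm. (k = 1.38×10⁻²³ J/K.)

P_n = kTB = 1.38×10⁻²³ × 290 × 1.30×10⁸ = 5.20×10⁻¹³ W
In dBm: 10 log₁₀(5.20×10⁻¹³ / 10⁻³) = −92.8 dBm

−92.8 dBm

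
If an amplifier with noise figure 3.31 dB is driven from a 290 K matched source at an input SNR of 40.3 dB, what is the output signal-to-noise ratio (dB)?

36.99 dB

By definition F = SNR_in/SNR_out, so in dB: SNR_out = SNR_in − NF
SNR_out = 40.3 − 3.31 = 36.99 dB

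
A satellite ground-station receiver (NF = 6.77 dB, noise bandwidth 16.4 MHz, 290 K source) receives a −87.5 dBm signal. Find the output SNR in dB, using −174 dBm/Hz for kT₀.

7.6 dB

Noise floor: N = −174 + 10 log₁₀(B) + NF
10 log₁₀(1.64×10⁷) = 72.15 dB
N = −174 + 72.15 + 6.77 = −95.08 dBm
SNR = P_sig − N = −87.5 − (−95.08) = 7.58 dB → 7.6 dB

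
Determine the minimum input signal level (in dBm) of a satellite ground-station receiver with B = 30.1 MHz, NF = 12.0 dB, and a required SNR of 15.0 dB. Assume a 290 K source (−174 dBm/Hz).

−72.2 dBm

Sensitivity = −174 + 10 log₁₀(B) + NF + SNR_min
= −174 + 74.79 + 12.0 + 15.0
= −72.21 dBm → −72.2 dBm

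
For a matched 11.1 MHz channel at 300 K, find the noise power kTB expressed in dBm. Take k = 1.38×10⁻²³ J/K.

−103.4 dBm

P_n = kTB = 1.38×10⁻²³ × 300 × 1.11×10⁷ = 4.60×10⁻¹⁴ W
In dBm: 10 log₁₀(4.60×10⁻¹⁴ / 10⁻³) = −103.4 dBm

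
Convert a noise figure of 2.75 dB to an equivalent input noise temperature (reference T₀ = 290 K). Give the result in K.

F = 10^(2.75/10) = 1.88365
T_e = (F − 1)·T₀ = (1.88365 − 1) × 290 = 256 K

256 K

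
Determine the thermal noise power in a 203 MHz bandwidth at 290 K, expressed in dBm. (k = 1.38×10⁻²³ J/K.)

−90.9 dBm

P_n = kTB = 1.38×10⁻²³ × 290 × 2.03×10⁸ = 8.12×10⁻¹³ W
In dBm: 10 log₁₀(8.12×10⁻¹³ / 10⁻³) = −90.9 dBm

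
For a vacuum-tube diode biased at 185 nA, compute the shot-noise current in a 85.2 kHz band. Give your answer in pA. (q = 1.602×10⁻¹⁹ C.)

I_n = √(2qI·B)
2qI·B = 2 × 1.602×10⁻¹⁹ × 1.85×10⁻⁷ × 8.52×10⁴ = 5.05×10⁻²¹ A²
I_n = √(5.05×10⁻²¹) = 7.11×10⁻¹¹ A = 71.1 pA

71.1 pA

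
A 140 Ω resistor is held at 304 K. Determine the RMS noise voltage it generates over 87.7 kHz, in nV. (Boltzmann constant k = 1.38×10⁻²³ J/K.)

V_n = √(4kTRB)
4kTRB = 4 × 1.38×10⁻²³ × 304 × 1.40×10² × 8.77×10⁴ = 2.06×10⁻¹³ V²
V_n = √(2.06×10⁻¹³) = 4.54×10⁻⁷ V = 454 nV

454 nV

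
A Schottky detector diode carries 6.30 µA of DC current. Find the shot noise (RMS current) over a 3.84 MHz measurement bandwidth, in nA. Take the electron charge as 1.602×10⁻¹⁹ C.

I_n = √(2qI·B)
2qI·B = 2 × 1.602×10⁻¹⁹ × 6.30×10⁻⁶ × 3.84×10⁶ = 7.75×10⁻¹⁸ A²
I_n = √(7.75×10⁻¹⁸) = 2.78×10⁻⁹ A = 2.78 nA

2.78 nA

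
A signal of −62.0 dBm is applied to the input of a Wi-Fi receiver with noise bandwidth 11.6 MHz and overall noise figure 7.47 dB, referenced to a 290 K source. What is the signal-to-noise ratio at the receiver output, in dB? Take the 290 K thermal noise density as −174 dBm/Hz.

33.9 dB

Noise floor: N = −174 + 10 log₁₀(B) + NF
10 log₁₀(1.16×10⁷) = 70.64 dB
N = −174 + 70.64 + 7.47 = −95.89 dBm
SNR = P_sig − N = −62.0 − (−95.89) = 33.89 dB → 33.9 dB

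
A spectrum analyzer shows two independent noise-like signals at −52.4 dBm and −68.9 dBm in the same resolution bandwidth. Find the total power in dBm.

Convert to linear, add, convert back:
P₁ = 5.75×10⁻⁹ W, P₂ = 1.29×10⁻¹⁰ W
P_tot = 5.88×10⁻⁹ W → 10 log₁₀(P_tot / 10⁻³) = −52.3 dBm

−52.3 dBm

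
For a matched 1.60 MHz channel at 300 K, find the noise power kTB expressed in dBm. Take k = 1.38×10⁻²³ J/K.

P_n = kTB = 1.38×10⁻²³ × 300 × 1.60×10⁶ = 6.62×10⁻¹⁵ W
In dBm: 10 log₁₀(6.62×10⁻¹⁵ / 10⁻³) = −111.8 dBm

−111.8 dBm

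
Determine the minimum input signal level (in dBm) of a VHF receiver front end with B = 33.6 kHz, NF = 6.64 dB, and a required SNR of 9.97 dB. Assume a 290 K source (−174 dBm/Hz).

Sensitivity = −174 + 10 log₁₀(B) + NF + SNR_min
= −174 + 45.26 + 6.64 + 9.97
= −112.13 dBm → −112.1 dBm

−112.1 dBm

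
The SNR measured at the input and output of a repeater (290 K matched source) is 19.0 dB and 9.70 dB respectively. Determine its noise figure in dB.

9.30 dB

NF (dB) = SNR_in(dB) − SNR_out(dB) when the source is at T₀
NF = 19.0 − 9.70 = 9.30 dB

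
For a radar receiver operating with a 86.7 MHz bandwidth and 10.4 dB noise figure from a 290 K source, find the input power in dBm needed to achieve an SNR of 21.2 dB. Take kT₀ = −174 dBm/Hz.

−63.0 dBm

Sensitivity = −174 + 10 log₁₀(B) + NF + SNR_min
= −174 + 79.38 + 10.4 + 21.2
= −63.02 dBm → −63.0 dBm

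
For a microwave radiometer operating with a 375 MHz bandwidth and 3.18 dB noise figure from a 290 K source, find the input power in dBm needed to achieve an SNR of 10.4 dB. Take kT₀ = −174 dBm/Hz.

−74.7 dBm

Sensitivity = −174 + 10 log₁₀(B) + NF + SNR_min
= −174 + 85.74 + 3.18 + 10.4
= −74.68 dBm → −74.7 dBm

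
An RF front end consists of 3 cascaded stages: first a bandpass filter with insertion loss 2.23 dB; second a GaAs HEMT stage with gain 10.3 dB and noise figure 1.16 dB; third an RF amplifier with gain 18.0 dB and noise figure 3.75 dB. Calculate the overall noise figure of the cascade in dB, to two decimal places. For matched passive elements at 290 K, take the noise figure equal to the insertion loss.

3.80 dB

Convert to linear (a loss of L dB is a gain of −L dB): F_i = 10^(NF_i/10), G_i = 10^(G_i,dB/10)
  Stage 1: F_1 = 10^(2.23/10) = 1.671, G_1 = 10^(−2.23/10) = 0.5984
  Stage 2: F_2 = 10^(1.16/10) = 1.306, G_2 = 10^(10.3/10) = 10.72
  Stage 3: F_3 = 10^(3.75/10) = 2.371, G_3 = 10^(18.0/10) = 63.10
Friis cascade:
  F = 1.671 + (1.306 − 1)/0.5984 + (2.371 − 1)/6.412 = 2.397
NF = 10 log₁₀(2.397) = 3.80 dB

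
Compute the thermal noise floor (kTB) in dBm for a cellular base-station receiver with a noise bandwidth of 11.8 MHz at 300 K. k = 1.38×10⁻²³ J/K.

−103.1 dBm

P_n = kTB = 1.38×10⁻²³ × 300 × 1.18×10⁷ = 4.89×10⁻¹⁴ W
In dBm: 10 log₁₀(4.89×10⁻¹⁴ / 10⁻³) = −103.1 dBm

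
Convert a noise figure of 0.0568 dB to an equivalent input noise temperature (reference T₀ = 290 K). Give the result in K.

F = 10^(0.0568/10) = 1.01316
T_e = (F − 1)·T₀ = (1.01316 − 1) × 290 = 3.82 K

3.82 K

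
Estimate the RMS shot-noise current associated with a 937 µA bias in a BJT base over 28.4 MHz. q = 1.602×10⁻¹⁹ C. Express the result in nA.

92.3 nA

I_n = √(2qI·B)
2qI·B = 2 × 1.602×10⁻¹⁹ × 9.37×10⁻⁴ × 2.84×10⁷ = 8.53×10⁻¹⁵ A²
I_n = √(8.53×10⁻¹⁵) = 9.23×10⁻⁸ A = 92.3 nA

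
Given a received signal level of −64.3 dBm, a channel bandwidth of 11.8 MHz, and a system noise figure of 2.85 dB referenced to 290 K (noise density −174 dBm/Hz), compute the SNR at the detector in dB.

36.1 dB

Noise floor: N = −174 + 10 log₁₀(B) + NF
10 log₁₀(1.18×10⁷) = 70.72 dB
N = −174 + 70.72 + 2.85 = −100.43 dBm
SNR = P_sig − N = −64.3 − (−100.43) = 36.13 dB → 36.1 dB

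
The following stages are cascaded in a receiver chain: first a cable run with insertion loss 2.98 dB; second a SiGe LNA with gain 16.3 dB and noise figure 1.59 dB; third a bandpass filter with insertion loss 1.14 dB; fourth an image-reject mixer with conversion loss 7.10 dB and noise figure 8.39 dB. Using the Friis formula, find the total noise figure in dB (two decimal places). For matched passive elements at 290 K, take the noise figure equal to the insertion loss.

Convert to linear (a loss of L dB is a gain of −L dB): F_i = 10^(NF_i/10), G_i = 10^(G_i,dB/10)
  Stage 1: F_1 = 10^(2.98/10) = 1.986, G_1 = 10^(−2.98/10) = 0.5035
  Stage 2: F_2 = 10^(1.59/10) = 1.442, G_2 = 10^(16.3/10) = 42.66
  Stage 3: F_3 = 10^(1.14/10) = 1.300, G_3 = 10^(−1.14/10) = 0.7691
  Stage 4: F_4 = 10^(8.39/10) = 6.902, G_4 = 10^(−7.10/10) = 0.1950
Friis cascade:
  F = 1.986 + (1.442 − 1)/0.5035 + (1.300 − 1)/21.48 + (6.902 − 1)/16.52 = 3.235
NF = 10 log₁₀(3.235) = 5.10 dB

5.10 dB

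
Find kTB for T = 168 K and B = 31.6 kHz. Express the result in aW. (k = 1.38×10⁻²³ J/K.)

73.3 aW

P_n = kTB = 1.38×10⁻²³ × 168 × 3.16×10⁴ = 7.33×10⁻¹⁷ W = 73.3 aW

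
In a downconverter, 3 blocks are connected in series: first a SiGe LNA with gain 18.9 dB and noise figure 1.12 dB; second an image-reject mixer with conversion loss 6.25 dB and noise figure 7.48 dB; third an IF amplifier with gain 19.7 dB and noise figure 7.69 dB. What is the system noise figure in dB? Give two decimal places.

Convert to linear (a loss of L dB is a gain of −L dB): F_i = 10^(NF_i/10), G_i = 10^(G_i,dB/10)
  Stage 1: F_1 = 10^(1.12/10) = 1.294, G_1 = 10^(18.9/10) = 77.62
  Stage 2: F_2 = 10^(7.48/10) = 5.598, G_2 = 10^(−6.25/10) = 0.2371
  Stage 3: F_3 = 10^(7.69/10) = 5.875, G_3 = 10^(19.7/10) = 93.33
Friis cascade:
  F = 1.294 + (5.598 − 1)/77.62 + (5.875 − 1)/18.41 = 1.618
NF = 10 log₁₀(1.618) = 2.09 dB

2.09 dB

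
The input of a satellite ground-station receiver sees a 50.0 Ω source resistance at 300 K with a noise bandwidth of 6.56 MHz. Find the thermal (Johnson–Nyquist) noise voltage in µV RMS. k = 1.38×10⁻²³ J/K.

V_n = √(4kTRB)
4kTRB = 4 × 1.38×10⁻²³ × 300 × 5.00×10¹ × 6.56×10⁶ = 5.43×10⁻¹² V²
V_n = √(5.43×10⁻¹²) = 2.33×10⁻⁶ V = 2.33 µV

2.33 µV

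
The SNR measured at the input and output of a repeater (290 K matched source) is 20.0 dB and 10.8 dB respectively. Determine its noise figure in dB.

NF (dB) = SNR_in(dB) − SNR_out(dB) when the source is at T₀
NF = 20.0 − 10.8 = 9.2 dB

9.2 dB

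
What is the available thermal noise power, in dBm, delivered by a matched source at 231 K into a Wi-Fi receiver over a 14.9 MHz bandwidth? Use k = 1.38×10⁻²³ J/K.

−103.2 dBm

P_n = kTB = 1.38×10⁻²³ × 231 × 1.49×10⁷ = 4.75×10⁻¹⁴ W
In dBm: 10 log₁₀(4.75×10⁻¹⁴ / 10⁻³) = −103.2 dBm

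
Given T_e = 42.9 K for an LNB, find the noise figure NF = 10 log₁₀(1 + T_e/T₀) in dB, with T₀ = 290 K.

0.599 dB

F = 1 + T_e/T₀ = 1 + 42.9/290 = 1.14793
NF = 10 log₁₀(1.14793) = 0.599 dB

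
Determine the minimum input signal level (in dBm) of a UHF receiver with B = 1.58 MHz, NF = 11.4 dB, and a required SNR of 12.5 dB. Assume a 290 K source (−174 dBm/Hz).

Sensitivity = −174 + 10 log₁₀(B) + NF + SNR_min
= −174 + 61.99 + 11.4 + 12.5
= −88.11 dBm → −88.1 dBm

−88.1 dBm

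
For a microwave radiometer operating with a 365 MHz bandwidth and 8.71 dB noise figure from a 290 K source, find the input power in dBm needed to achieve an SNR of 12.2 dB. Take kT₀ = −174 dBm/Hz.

Sensitivity = −174 + 10 log₁₀(B) + NF + SNR_min
= −174 + 85.62 + 8.71 + 12.2
= −67.47 dBm → −67.5 dBm

−67.5 dBm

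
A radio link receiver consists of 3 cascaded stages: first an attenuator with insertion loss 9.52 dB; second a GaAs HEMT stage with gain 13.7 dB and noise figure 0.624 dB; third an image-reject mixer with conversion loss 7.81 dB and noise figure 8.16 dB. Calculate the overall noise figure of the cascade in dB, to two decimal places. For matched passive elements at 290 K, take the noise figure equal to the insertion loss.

Convert to linear (a loss of L dB is a gain of −L dB): F_i = 10^(NF_i/10), G_i = 10^(G_i,dB/10)
  Stage 1: F_1 = 10^(9.52/10) = 8.954, G_1 = 10^(−9.52/10) = 0.1117
  Stage 2: F_2 = 10^(0.624/10) = 1.155, G_2 = 10^(13.7/10) = 23.44
  Stage 3: F_3 = 10^(8.16/10) = 6.546, G_3 = 10^(−7.81/10) = 0.1656
Friis cascade:
  F = 8.954 + (1.155 − 1)/0.1117 + (6.546 − 1)/2.618 = 12.46
NF = 10 log₁₀(12.46) = 10.95 dB

10.95 dB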